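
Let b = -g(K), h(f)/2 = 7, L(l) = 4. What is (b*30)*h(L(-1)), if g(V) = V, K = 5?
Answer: -2100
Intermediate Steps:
h(f) = 14 (h(f) = 2*7 = 14)
b = -5 (b = -1*5 = -5)
(b*30)*h(L(-1)) = -5*30*14 = -150*14 = -2100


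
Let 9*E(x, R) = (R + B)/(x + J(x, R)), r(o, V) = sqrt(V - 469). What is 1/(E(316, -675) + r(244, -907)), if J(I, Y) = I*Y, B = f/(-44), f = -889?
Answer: 2429967681504/9788198410763594617 - 28454065145155584*I*sqrt(86)/9788198410763594617 ≈ 2.4825e-7 - 0.026958*I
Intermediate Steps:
r(o, V) = sqrt(-469 + V)
B = 889/44 (B = -889/(-44) = -889*(-1/44) = 889/44 ≈ 20.205)
E(x, R) = (889/44 + R)/(9*(x + R*x)) (E(x, R) = ((R + 889/44)/(x + x*R))/9 = ((889/44 + R)/(x + R*x))/9 = (889/44 + R)/(9*(x + R*x)))
1/(E(316, -675) + r(244, -907)) = 1/((1/396)*(889 + 44*(-675))/(316*(1 - 675)) + sqrt(-469 - 907)) = 1/((1/396)*(1/316)*(889 - 29700)/(-674) + sqrt(-1376)) = 1/((1/396)*(1/316)*(-1/674)*(-28811) + 4*I*sqrt(86)) = 1/(28811/84341664 + 4*I*sqrt(86))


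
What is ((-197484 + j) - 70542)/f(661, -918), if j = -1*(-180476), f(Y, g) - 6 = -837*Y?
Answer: 87550/553251 ≈ 0.15825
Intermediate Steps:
f(Y, g) = 6 - 837*Y
j = 180476
((-197484 + j) - 70542)/f(661, -918) = ((-197484 + 180476) - 70542)/(6 - 837*661) = (-17008 - 70542)/(6 - 553257) = -87550/(-553251) = -87550*(-1/553251) = 87550/553251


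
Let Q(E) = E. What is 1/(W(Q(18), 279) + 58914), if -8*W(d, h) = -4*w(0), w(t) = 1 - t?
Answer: 2/117829 ≈ 1.6974e-5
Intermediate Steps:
W(d, h) = ½ (W(d, h) = -(-1)*(1 - 1*0)/2 = -(-1)*(1 + 0)/2 = -(-1)/2 = -⅛*(-4) = ½)
1/(W(Q(18), 279) + 58914) = 1/(½ + 58914) = 1/(117829/2) = 2/117829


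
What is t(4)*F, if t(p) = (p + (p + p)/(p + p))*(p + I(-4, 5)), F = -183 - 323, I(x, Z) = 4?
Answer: -20240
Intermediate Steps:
F = -506
t(p) = (1 + p)*(4 + p) (t(p) = (p + (p + p)/(p + p))*(p + 4) = (p + (2*p)/((2*p)))*(4 + p) = (p + (2*p)*(1/(2*p)))*(4 + p) = (p + 1)*(4 + p) = (1 + p)*(4 + p))
t(4)*F = (4 + 4² + 5*4)*(-506) = (4 + 16 + 20)*(-506) = 40*(-506) = -20240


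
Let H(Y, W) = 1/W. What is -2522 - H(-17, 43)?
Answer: -108447/43 ≈ -2522.0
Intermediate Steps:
-2522 - H(-17, 43) = -2522 - 1/43 = -108447/43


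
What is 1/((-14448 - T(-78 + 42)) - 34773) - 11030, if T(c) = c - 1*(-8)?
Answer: -542598791/49193 ≈ -11030.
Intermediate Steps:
T(c) = 8 + c (T(c) = c + 8 = 8 + c)
1/((-14448 - T(-78 + 42)) - 34773) - 11030 = 1/((-14448 - (8 + (-78 + 42))) - 34773) - 11030 = 1/((-14448 - (8 - 36)) - 34773) - 11030 = 1/((-14448 - 1*(-28)) - 34773) - 11030 = 1/((-14448 + 28) - 34773) - 11030 = 1/(-14420 - 34773) - 11030 = 1/(-49193) - 11030 = -1/49193 - 11030 = -542598791/49193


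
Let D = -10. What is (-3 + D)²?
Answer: 169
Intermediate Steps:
(-3 + D)² = (-3 - 10)² = (-13)² = 169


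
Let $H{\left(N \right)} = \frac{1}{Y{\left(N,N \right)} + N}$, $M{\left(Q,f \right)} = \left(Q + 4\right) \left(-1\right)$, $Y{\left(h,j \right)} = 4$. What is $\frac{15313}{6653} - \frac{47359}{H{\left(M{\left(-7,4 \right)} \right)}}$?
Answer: $- \frac{2205540676}{6653} \approx -3.3151 \cdot 10^{5}$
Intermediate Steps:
$M{\left(Q,f \right)} = -4 - Q$ ($M{\left(Q,f \right)} = \left(4 + Q\right) \left(-1\right) = -4 - Q$)
$H{\left(N \right)} = \frac{1}{4 + N}$
$\frac{15313}{6653} - \frac{47359}{H{\left(M{\left(-7,4 \right)} \right)}} = \frac{15313}{6653} - \frac{47359}{\frac{1}{4 - -3}} = 15313 \cdot \frac{1}{6653} - \frac{47359}{\frac{1}{4 + \left(-4 + 7\right)}} = \frac{15313}{6653} - \frac{47359}{\frac{1}{4 + 3}} = \frac{15313}{6653} - \frac{47359}{\frac{1}{7}} = \frac{15313}{6653} - 47359 \frac{1}{\frac{1}{7}} = \frac{15313}{6653} - 331513 = - \frac{2205540676}{6653}$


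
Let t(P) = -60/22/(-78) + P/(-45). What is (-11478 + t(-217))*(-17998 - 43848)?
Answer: 4566070018204/6435 ≈ 7.0957e+8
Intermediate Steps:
t(P) = 5/143 - P/45 (t(P) = -60*1/22*(-1/78) + P*(-1/45) = -30/11*(-1/78) - P/45 = 5/143 - P/45)
(-11478 + t(-217))*(-17998 - 43848) = (-11478 + (5/143 - 1/45*(-217)))*(-17998 - 43848) = (-11478 + (5/143 + 217/45))*(-61846) = (-11478 + 31256/6435)*(-61846) = -73829674/6435*(-61846) = 4566070018204/6435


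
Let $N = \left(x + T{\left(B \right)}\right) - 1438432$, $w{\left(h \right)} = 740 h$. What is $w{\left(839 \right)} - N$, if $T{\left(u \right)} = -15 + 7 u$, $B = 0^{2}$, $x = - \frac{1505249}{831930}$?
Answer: $\frac{1713200777759}{831930} \approx 2.0593 \cdot 10^{6}$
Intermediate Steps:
$x = - \frac{1505249}{831930}$ ($x = \left(-1505249\right) \frac{1}{831930} = - \frac{1505249}{831930} \approx -1.8093$)
$B = 0$
$N = - \frac{1196688717959}{831930}$ ($N = \left(- \frac{1505249}{831930} + \left(-15 + 7 \cdot 0\right)\right) - 1438432 = \left(- \frac{1505249}{831930} + \left(-15 + 0\right)\right) - 1438432 = \left(- \frac{1505249}{831930} - 15\right) - 1438432 = - \frac{13984199}{831930} - 1438432 = - \frac{1196688717959}{831930} \approx -1.4384 \cdot 10^{6}$)
$w{\left(839 \right)} - N = 740 \cdot 839 - - \frac{1196688717959}{831930} = 620860 + \frac{1196688717959}{831930} = \frac{1713200777759}{831930}$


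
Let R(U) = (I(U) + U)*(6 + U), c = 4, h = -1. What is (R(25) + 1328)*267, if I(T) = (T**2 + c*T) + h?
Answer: 6554049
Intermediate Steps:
I(T) = -1 + T**2 + 4*T (I(T) = (T**2 + 4*T) - 1 = -1 + T**2 + 4*T)
R(U) = (6 + U)*(-1 + U**2 + 5*U) (R(U) = ((-1 + U**2 + 4*U) + U)*(6 + U) = (-1 + U**2 + 5*U)*(6 + U) = (6 + U)*(-1 + U**2 + 5*U))
(R(25) + 1328)*267 = ((-6 + 25**3 + 11*25**2 + 29*25) + 1328)*267 = ((-6 + 15625 + 11*625 + 725) + 1328)*267 = ((-6 + 15625 + 6875 + 725) + 1328)*267 = (23219 + 1328)*267 = 24547*267 = 6554049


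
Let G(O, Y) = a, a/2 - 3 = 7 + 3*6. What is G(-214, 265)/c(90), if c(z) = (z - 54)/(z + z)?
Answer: 280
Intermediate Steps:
a = 56 (a = 6 + 2*(7 + 3*6) = 6 + 2*(7 + 18) = 6 + 2*25 = 6 + 50 = 56)
G(O, Y) = 56
c(z) = (-54 + z)/(2*z) (c(z) = (-54 + z)/((2*z)) = (-54 + z)*(1/(2*z)) = (-54 + z)/(2*z))
G(-214, 265)/c(90) = 56/(((½)*(-54 + 90)/90)) = 56/(((½)*(1/90)*36)) = 56/(⅕) = 56*5 = 280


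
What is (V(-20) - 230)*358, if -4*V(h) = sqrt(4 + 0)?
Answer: -82519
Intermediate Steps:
V(h) = -1/2 (V(h) = -sqrt(4 + 0)/4 = -sqrt(4)/4 = -1/4*2 = -1/2)
(V(-20) - 230)*358 = (-1/2 - 230)*358 = -461/2*358 = -82519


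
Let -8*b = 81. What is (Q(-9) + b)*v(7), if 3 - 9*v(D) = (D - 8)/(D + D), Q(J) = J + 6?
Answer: -215/48 ≈ -4.4792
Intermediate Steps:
b = -81/8 (b = -1/8*81 = -81/8 ≈ -10.125)
Q(J) = 6 + J
v(D) = 1/3 - (-8 + D)/(18*D) (v(D) = 1/3 - (D - 8)/(9*(D + D)) = 1/3 - (-8 + D)/(9*(2*D)) = 1/3 - (-8 + D)*1/(2*D)/9 = 1/3 - (-8 + D)/(18*D))
(Q(-9) + b)*v(7) = ((6 - 9) - 81/8)*((1/18)*(8 + 5*7)/7) = (-3 - 81/8)*((1/18)*(1/7)*(8 + 35)) = -35*43/(48*7) = -105/8*43/126 = -215/48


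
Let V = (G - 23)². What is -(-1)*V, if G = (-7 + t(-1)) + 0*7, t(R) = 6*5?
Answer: 0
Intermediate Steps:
t(R) = 30
G = 23 (G = (-7 + 30) + 0*7 = 23 + 0 = 23)
V = 0 (V = (23 - 23)² = 0² = 0)
-(-1)*V = -(-1)*0 = -1*0 = 0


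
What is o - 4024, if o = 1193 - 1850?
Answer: -4681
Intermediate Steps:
o = -657
o - 4024 = -657 - 4024 = -4681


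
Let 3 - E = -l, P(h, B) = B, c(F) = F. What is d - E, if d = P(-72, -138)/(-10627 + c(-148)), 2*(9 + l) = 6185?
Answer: -66513799/21550 ≈ -3086.5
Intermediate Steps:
l = 6167/2 (l = -9 + (1/2)*6185 = -9 + 6185/2 = 6167/2 ≈ 3083.5)
d = 138/10775 (d = -138/(-10627 - 148) = -138/(-10775) = -138*(-1/10775) = 138/10775 ≈ 0.012807)
E = 6173/2 (E = 3 - (-1)*6167/2 = 3 - 1*(-6167/2) = 3 + 6167/2 = 6173/2 ≈ 3086.5)
d - E = 138/10775 - 1*6173/2 = 138/10775 - 6173/2 = -66513799/21550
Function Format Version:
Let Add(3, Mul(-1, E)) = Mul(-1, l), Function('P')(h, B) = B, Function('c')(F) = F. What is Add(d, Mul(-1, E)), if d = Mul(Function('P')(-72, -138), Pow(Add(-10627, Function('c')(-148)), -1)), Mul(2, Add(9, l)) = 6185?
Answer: Rational(-66513799, 21550) ≈ -3086.5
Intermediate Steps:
l = Rational(6167, 2) (l = Add(-9, Mul(Rational(1, 2), 6185)) = Add(-9, Rational(6185, 2)) = Rational(6167, 2) ≈ 3083.5)
d = Rational(138, 10775) (d = Mul(-138, Pow(Add(-10627, -148), -1)) = Mul(-138, Pow(-10775, -1)) = Mul(-138, Rational(-1, 10775)) = Rational(138, 10775) ≈ 0.012807)
E = Rational(6173, 2) (E = Add(3, Mul(-1, Mul(-1, Rational(6167, 2)))) = Add(3, Mul(-1, Rational(-6167, 2))) = Add(3, Rational(6167, 2)) = Rational(6173, 2) ≈ 3086.5)
Add(d, Mul(-1, E)) = Add(Rational(138, 10775), Mul(-1, Rational(6173, 2))) = Add(Rational(138, 10775), Rational(-6173, 2)) = Rational(-66513799, 21550)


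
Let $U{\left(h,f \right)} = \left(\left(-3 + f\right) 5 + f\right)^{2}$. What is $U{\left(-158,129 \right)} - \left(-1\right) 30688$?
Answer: $606769$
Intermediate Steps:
$U{\left(h,f \right)} = \left(-15 + 6 f\right)^{2}$ ($U{\left(h,f \right)} = \left(\left(-15 + 5 f\right) + f\right)^{2} = \left(-15 + 6 f\right)^{2}$)
$U{\left(-158,129 \right)} - \left(-1\right) 30688 = 9 \left(-5 + 2 \cdot 129\right)^{2} - \left(-1\right) 30688 = 9 \left(-5 + 258\right)^{2} - -30688 = 9 \cdot 253^{2} + 30688 = 9 \cdot 64009 + 30688 = 576081 + 30688 = 606769$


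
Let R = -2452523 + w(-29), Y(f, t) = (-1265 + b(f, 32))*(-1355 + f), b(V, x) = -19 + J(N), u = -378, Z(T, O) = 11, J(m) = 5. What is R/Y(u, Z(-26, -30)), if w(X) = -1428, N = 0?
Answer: -2453951/2216507 ≈ -1.1071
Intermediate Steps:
b(V, x) = -14 (b(V, x) = -19 + 5 = -14)
Y(f, t) = 1733045 - 1279*f (Y(f, t) = (-1265 - 14)*(-1355 + f) = -1279*(-1355 + f) = 1733045 - 1279*f)
R = -2453951 (R = -2452523 - 1428 = -2453951)
R/Y(u, Z(-26, -30)) = -2453951/(1733045 - 1279*(-378)) = -2453951/(1733045 + 483462) = -2453951/2216507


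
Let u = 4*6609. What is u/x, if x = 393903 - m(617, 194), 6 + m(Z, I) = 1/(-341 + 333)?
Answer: 211488/3151273 ≈ 0.067112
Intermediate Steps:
m(Z, I) = -49/8 (m(Z, I) = -6 + 1/(-341 + 333) = -6 + 1/(-8) = -6 - ⅛ = -49/8)
x = 3151273/8 (x = 393903 - 1*(-49/8) = 393903 + 49/8 = 3151273/8 ≈ 3.9391e+5)
u = 26436
u/x = 26436/(3151273/8) = 26436*(8/3151273) = 211488/3151273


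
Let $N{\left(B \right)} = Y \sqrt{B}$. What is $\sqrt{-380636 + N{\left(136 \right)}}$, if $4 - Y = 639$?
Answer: $\sqrt{-380636 - 1270 \sqrt{34}} \approx 622.93 i$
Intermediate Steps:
$Y = -635$ ($Y = 4 - 639 = -635$)
$N{\left(B \right)} = - 635 \sqrt{B}$
$\sqrt{-380636 + N{\left(136 \right)}} = \sqrt{-380636 - 635 \sqrt{136}} = \sqrt{-380636 - 635 \cdot 2 \sqrt{34}} = \sqrt{-380636 - 1270 \sqrt{34}}$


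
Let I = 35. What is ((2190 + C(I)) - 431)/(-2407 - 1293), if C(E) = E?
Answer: -897/1850 ≈ -0.48486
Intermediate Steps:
((2190 + C(I)) - 431)/(-2407 - 1293) = ((2190 + 35) - 431)/(-2407 - 1293) = (2225 - 431)/(-3700) = 1794*(-1/3700) = -897/1850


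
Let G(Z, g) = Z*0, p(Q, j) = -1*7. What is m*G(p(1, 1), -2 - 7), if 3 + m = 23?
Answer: 0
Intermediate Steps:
p(Q, j) = -7
G(Z, g) = 0
m = 20 (m = -3 + 23 = 20)
m*G(p(1, 1), -2 - 7) = 20*0 = 0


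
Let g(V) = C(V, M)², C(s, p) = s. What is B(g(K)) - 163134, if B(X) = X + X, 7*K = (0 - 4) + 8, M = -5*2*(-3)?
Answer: -7993534/49 ≈ -1.6313e+5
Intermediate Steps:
M = 30 (M = -10*(-3) = 30)
K = 4/7 (K = ((0 - 4) + 8)/7 = (-4 + 8)/7 = (⅐)*4 = 4/7 ≈ 0.57143)
g(V) = V²
B(X) = 2*X
B(g(K)) - 163134 = 2*(4/7)² - 163134 = 2*(16/49) - 163134 = 32/49 - 163134 = -7993534/49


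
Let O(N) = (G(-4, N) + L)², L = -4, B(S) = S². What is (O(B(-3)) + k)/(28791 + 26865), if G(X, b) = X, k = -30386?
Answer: -15161/27828 ≈ -0.54481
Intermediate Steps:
O(N) = 64 (O(N) = (-4 - 4)² = (-8)² = 64)
(O(B(-3)) + k)/(28791 + 26865) = (64 - 30386)/(28791 + 26865) = -30322/55656 = -30322*1/55656 = -15161/27828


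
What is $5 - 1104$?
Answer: $-1099$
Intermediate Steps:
$5 - 1104 = -1099$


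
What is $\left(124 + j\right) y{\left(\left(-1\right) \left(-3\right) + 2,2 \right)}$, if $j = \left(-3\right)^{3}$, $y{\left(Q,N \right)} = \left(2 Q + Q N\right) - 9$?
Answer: $1067$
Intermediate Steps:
$y{\left(Q,N \right)} = -9 + 2 Q + N Q$ ($y{\left(Q,N \right)} = \left(2 Q + N Q\right) - 9 = -9 + 2 Q + N Q$)
$j = -27$
$\left(124 + j\right) y{\left(\left(-1\right) \left(-3\right) + 2,2 \right)} = \left(124 - 27\right) \left(-9 + 2 \left(\left(-1\right) \left(-3\right) + 2\right) + 2 \left(\left(-1\right) \left(-3\right) + 2\right)\right) = 97 \left(-9 + 2 \left(3 + 2\right) + 2 \left(3 + 2\right)\right) = 97 \left(-9 + 2 \cdot 5 + 2 \cdot 5\right) = 97 \left(-9 + 10 + 10\right) = 97 \cdot 11 = 1067$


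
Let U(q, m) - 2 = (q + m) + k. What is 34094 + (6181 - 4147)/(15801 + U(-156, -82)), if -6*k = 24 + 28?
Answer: 14080876/413 ≈ 34094.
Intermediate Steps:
k = -26/3 (k = -(24 + 28)/6 = -1/6*52 = -26/3 ≈ -8.6667)
U(q, m) = -20/3 + m + q (U(q, m) = 2 + ((q + m) - 26/3) = 2 + ((m + q) - 26/3) = 2 + (-26/3 + m + q) = -20/3 + m + q)
34094 + (6181 - 4147)/(15801 + U(-156, -82)) = 34094 + (6181 - 4147)/(15801 + (-20/3 - 82 - 156)) = 34094 + 2034/(15801 - 734/3) = 34094 + 2034/(46669/3) = 34094 + 2034*(3/46669) = 34094 + 54/413 = 14080876/413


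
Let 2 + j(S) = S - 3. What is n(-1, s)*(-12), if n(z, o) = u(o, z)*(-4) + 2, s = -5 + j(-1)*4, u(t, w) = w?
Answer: -72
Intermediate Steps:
j(S) = -5 + S (j(S) = -2 + (S - 3) = -2 + (-3 + S) = -5 + S)
s = -29 (s = -5 + (-5 - 1)*4 = -5 - 6*4 = -5 - 24 = -29)
n(z, o) = 2 - 4*z (n(z, o) = z*(-4) + 2 = -4*z + 2 = 2 - 4*z)
n(-1, s)*(-12) = (2 - 4*(-1))*(-12) = (2 + 4)*(-12) = 6*(-12) = -72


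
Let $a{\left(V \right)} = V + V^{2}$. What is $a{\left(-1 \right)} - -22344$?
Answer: $22344$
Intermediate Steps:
$a{\left(-1 \right)} - -22344 = - (1 - 1) - -22344 = \left(-1\right) 0 + 22344 = 0 + 22344 = 22344$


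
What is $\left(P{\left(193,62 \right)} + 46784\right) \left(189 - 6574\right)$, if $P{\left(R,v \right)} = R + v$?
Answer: $-300344015$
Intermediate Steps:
$\left(P{\left(193,62 \right)} + 46784\right) \left(189 - 6574\right) = \left(\left(193 + 62\right) + 46784\right) \left(189 - 6574\right) = \left(255 + 46784\right) \left(-6385\right) = 47039 \left(-6385\right) = -300344015$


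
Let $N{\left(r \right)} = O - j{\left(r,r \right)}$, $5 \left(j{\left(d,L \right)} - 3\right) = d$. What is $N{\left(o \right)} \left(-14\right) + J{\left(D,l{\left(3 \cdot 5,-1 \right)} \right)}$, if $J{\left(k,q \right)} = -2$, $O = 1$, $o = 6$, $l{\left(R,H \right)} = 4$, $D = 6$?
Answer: $\frac{214}{5} \approx 42.8$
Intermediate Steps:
$j{\left(d,L \right)} = 3 + \frac{d}{5}$
$N{\left(r \right)} = -2 - \frac{r}{5}$ ($N{\left(r \right)} = 1 - \left(3 + \frac{r}{5}\right) = -2 - \frac{r}{5}$)
$N{\left(o \right)} \left(-14\right) + J{\left(D,l{\left(3 \cdot 5,-1 \right)} \right)} = \left(-2 - \frac{6}{5}\right) \left(-14\right) - 2 = \left(- \frac{16}{5}\right) \left(-14\right) - 2 = \frac{224}{5} - 2 = \frac{214}{5}$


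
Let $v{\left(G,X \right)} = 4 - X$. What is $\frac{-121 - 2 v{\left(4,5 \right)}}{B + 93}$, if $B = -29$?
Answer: $- \frac{119}{64} \approx -1.8594$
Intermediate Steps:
$\frac{-121 - 2 v{\left(4,5 \right)}}{B + 93} = \frac{-121 - 2 \left(4 - 5\right)}{-29 + 93} = \frac{-121 - 2 \left(4 - 5\right)}{64} = \frac{-121 - -2}{64} = \frac{-121 + 2}{64} = \frac{1}{64} \left(-119\right) = - \frac{119}{64}$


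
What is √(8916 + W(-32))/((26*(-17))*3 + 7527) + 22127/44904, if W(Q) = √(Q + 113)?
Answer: 22127/44904 + 5*√357/6201 ≈ 0.50800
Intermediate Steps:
W(Q) = √(113 + Q)
√(8916 + W(-32))/((26*(-17))*3 + 7527) + 22127/44904 = √(8916 + √(113 - 32))/((26*(-17))*3 + 7527) + 22127/44904 = √(8916 + √81)/(-442*3 + 7527) + 22127*(1/44904) = √(8916 + 9)/(-1326 + 7527) + 22127/44904 = √8925/6201 + 22127/44904 = (5*√357)*(1/6201) + 22127/44904 = 5*√357/6201 + 22127/44904 = 22127/44904 + 5*√357/6201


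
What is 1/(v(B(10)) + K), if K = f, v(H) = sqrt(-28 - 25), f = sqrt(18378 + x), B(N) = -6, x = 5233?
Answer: 1/(sqrt(23611) + I*sqrt(53)) ≈ 0.0064934 - 0.00030764*I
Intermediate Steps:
f = sqrt(23611) (f = sqrt(18378 + 5233) = sqrt(23611) ≈ 153.66)
v(H) = I*sqrt(53) (v(H) = sqrt(-53) = I*sqrt(53))
K = sqrt(23611) ≈ 153.66
1/(v(B(10)) + K) = 1/(I*sqrt(53) + sqrt(23611)) = 1/(sqrt(23611) + I*sqrt(53))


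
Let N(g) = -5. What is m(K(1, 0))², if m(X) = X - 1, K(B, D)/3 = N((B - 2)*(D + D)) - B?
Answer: 361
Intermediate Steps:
K(B, D) = -15 - 3*B (K(B, D) = 3*(-5 - B) = -15 - 3*B)
m(X) = -1 + X
m(K(1, 0))² = (-1 + (-15 - 3*1))² = (-1 + (-15 - 3))² = (-1 - 18)² = (-19)² = 361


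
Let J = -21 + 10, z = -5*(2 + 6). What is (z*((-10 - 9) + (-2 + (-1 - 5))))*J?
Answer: -11880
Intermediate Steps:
z = -40 (z = -5*8 = -40)
J = -11
(z*((-10 - 9) + (-2 + (-1 - 5))))*J = -40*((-10 - 9) + (-2 + (-1 - 5)))*(-11) = -40*(-19 + (-2 - 6))*(-11) = -40*(-19 - 8)*(-11) = -40*(-27)*(-11) = 1080*(-11) = -11880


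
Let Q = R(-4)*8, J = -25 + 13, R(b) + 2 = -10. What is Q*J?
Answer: 1152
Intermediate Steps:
R(b) = -12 (R(b) = -2 - 10 = -12)
J = -12
Q = -96 (Q = -12*8 = -96)
Q*J = -96*(-12) = 1152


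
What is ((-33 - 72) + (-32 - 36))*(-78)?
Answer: 13494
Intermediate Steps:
((-33 - 72) + (-32 - 36))*(-78) = (-105 - 68)*(-78) = -173*(-78) = 13494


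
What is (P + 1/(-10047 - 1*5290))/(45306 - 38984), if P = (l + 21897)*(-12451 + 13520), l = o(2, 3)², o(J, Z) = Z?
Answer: 359154412217/96960514 ≈ 3704.1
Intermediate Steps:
l = 9 (l = 3² = 9)
P = 23417514 (P = (9 + 21897)*(-12451 + 13520) = 21906*1069 = 23417514)
(P + 1/(-10047 - 1*5290))/(45306 - 38984) = (23417514 + 1/(-10047 - 1*5290))/(45306 - 38984) = (23417514 + 1/(-10047 - 5290))/6322 = (23417514 + 1/(-15337))*(1/6322) = (23417514 - 1/15337)*(1/6322) = (359154412217/15337)*(1/6322) = 359154412217/96960514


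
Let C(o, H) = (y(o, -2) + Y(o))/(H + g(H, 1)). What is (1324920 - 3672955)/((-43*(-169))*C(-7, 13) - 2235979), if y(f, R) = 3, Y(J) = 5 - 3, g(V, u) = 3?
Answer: 37568560/35739329 ≈ 1.0512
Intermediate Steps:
Y(J) = 2
C(o, H) = 5/(3 + H) (C(o, H) = (3 + 2)/(H + 3) = 5/(3 + H))
(1324920 - 3672955)/((-43*(-169))*C(-7, 13) - 2235979) = (1324920 - 3672955)/((-43*(-169))*(5/(3 + 13)) - 2235979) = -2348035/(7267*(5/16) - 2235979) = -2348035/(36335/16 - 2235979) = -2348035/(-35739329/16) = -2348035*(-16/35739329) = 37568560/35739329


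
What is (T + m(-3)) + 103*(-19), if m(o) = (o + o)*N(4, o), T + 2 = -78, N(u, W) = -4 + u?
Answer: -2037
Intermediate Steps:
T = -80 (T = -2 - 78 = -80)
m(o) = 0 (m(o) = (o + o)*(-4 + 4) = (2*o)*0 = 0)
(T + m(-3)) + 103*(-19) = (-80 + 0) + 103*(-19) = -80 - 1957 = -2037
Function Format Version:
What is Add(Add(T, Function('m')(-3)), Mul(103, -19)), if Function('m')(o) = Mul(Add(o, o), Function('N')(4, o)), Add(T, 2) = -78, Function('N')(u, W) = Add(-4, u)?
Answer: -2037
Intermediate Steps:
T = -80 (T = Add(-2, -78) = -80)
Function('m')(o) = 0 (Function('m')(o) = Mul(Add(o, o), Add(-4, 4)) = Mul(Mul(2, o), 0) = 0)
Add(Add(T, Function('m')(-3)), Mul(103, -19)) = Add(Add(-80, 0), Mul(103, -19)) = Add(-80, -1957) = -2037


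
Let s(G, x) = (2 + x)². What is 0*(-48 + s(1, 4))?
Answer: 0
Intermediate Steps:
0*(-48 + s(1, 4)) = 0*(-48 + (2 + 4)²) = 0*(-48 + 6²) = 0*(-48 + 36) = 0*(-12) = 0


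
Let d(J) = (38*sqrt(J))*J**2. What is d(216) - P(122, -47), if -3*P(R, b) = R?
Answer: 122/3 + 10637568*sqrt(6) ≈ 2.6057e+7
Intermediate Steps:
d(J) = 38*J**(5/2)
P(R, b) = -R/3
d(216) - P(122, -47) = 38*216**(5/2) - (-1)*122/3 = 38*(279936*sqrt(6)) - 1*(-122/3) = 10637568*sqrt(6) + 122/3 = 122/3 + 10637568*sqrt(6)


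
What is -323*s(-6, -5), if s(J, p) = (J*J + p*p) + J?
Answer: -17765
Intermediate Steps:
s(J, p) = J + J**2 + p**2 (s(J, p) = (J**2 + p**2) + J = J + J**2 + p**2)
-323*s(-6, -5) = -323*(-6 + (-6)**2 + (-5)**2) = -323*(-6 + 36 + 25) = -323*55 = -17765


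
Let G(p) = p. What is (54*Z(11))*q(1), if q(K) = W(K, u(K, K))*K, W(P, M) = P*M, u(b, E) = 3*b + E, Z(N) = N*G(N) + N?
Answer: 28512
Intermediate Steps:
Z(N) = N + N**2 (Z(N) = N*N + N = N**2 + N = N + N**2)
u(b, E) = E + 3*b
W(P, M) = M*P
q(K) = 4*K**3 (q(K) = ((K + 3*K)*K)*K = ((4*K)*K)*K = (4*K**2)*K = 4*K**3)
(54*Z(11))*q(1) = (54*(11*(1 + 11)))*(4*1**3) = (54*(11*12))*(4*1) = (54*132)*4 = 7128*4 = 28512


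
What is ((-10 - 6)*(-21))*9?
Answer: 3024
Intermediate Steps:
((-10 - 6)*(-21))*9 = -16*(-21)*9 = 336*9 = 3024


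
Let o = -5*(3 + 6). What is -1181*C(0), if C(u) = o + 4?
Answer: 48421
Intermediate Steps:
o = -45 (o = -5*9 = -45)
C(u) = -41 (C(u) = -45 + 4 = -41)
-1181*C(0) = -1181*(-41) = 48421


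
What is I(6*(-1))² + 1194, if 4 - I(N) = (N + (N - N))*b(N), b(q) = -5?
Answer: 1870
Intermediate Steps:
I(N) = 4 + 5*N (I(N) = 4 - (N + (N - N))*(-5) = 4 - (N + 0)*(-5) = 4 - N*(-5) = 4 - (-5)*N = 4 + 5*N)
I(6*(-1))² + 1194 = (4 + 5*(6*(-1)))² + 1194 = (4 + 5*(-6))² + 1194 = (4 - 30)² + 1194 = (-26)² + 1194 = 676 + 1194 = 1870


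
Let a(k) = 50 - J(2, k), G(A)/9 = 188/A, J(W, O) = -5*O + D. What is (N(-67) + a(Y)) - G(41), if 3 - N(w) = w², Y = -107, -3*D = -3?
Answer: -205544/41 ≈ -5013.3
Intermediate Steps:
D = 1 (D = -⅓*(-3) = 1)
J(W, O) = 1 - 5*O (J(W, O) = -5*O + 1 = 1 - 5*O)
G(A) = 1692/A (G(A) = 9*(188/A) = 1692/A)
a(k) = 49 + 5*k (a(k) = 50 - (1 - 5*k) = 50 + (-1 + 5*k) = 49 + 5*k)
N(w) = 3 - w²
(N(-67) + a(Y)) - G(41) = ((3 - 1*(-67)²) + (49 + 5*(-107))) - 1692/41 = ((3 - 1*4489) + (49 - 535)) - 1692/41 = ((3 - 4489) - 486) - 1*1692/41 = (-4486 - 486) - 1692/41 = -4972 - 1692/41 = -205544/41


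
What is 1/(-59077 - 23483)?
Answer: -1/82560 ≈ -1.2112e-5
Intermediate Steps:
1/(-59077 - 23483) = 1/(-82560) = -1/82560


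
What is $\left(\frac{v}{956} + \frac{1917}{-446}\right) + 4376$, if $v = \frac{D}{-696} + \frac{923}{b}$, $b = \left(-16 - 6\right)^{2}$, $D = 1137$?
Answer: $\frac{26162947441589}{5984613536} \approx 4371.7$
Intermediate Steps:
$b = 484$ ($b = \left(-22\right)^{2} = 484$)
$v = \frac{7675}{28072}$ ($v = \frac{1137}{-696} + \frac{923}{484} = 1137 \left(- \frac{1}{696}\right) + 923 \cdot \frac{1}{484} = - \frac{379}{232} + \frac{923}{484} = \frac{7675}{28072} \approx 0.2734$)
$\left(\frac{v}{956} + \frac{1917}{-446}\right) + 4376 = \left(\frac{7675}{28072 \cdot 956} + \frac{1917}{-446}\right) + 4376 = \left(\frac{7675}{28072} \cdot \frac{1}{956} + 1917 \left(- \frac{1}{446}\right)\right) + 4376 = \left(\frac{7675}{26836832} - \frac{1917}{446}\right) + 4376 = - \frac{25721391947}{5984613536} + 4376 = \frac{26162947441589}{5984613536}$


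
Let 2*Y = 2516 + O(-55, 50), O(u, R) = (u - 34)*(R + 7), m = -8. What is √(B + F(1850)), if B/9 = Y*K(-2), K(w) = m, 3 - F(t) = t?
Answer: √90205 ≈ 300.34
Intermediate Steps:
F(t) = 3 - t
K(w) = -8
O(u, R) = (-34 + u)*(7 + R)
Y = -2557/2 (Y = (2516 + (-238 - 34*50 + 7*(-55) + 50*(-55)))/2 = (2516 + (-238 - 1700 - 385 - 2750))/2 = (2516 - 5073)/2 = (½)*(-2557) = -2557/2 ≈ -1278.5)
B = 92052 (B = 9*(-2557/2*(-8)) = 9*10228 = 92052)
√(B + F(1850)) = √(92052 + (3 - 1*1850)) = √(92052 + (3 - 1850)) = √(92052 - 1847) = √90205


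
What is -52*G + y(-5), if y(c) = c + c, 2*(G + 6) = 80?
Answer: -1778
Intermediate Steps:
G = 34 (G = -6 + (1/2)*80 = -6 + 40 = 34)
y(c) = 2*c
-52*G + y(-5) = -52*34 + 2*(-5) = -1768 - 10 = -1778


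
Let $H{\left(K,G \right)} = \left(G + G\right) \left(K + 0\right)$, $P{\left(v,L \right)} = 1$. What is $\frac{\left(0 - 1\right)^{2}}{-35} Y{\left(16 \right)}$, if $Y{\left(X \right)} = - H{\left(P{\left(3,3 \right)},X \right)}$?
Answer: $\frac{32}{35} \approx 0.91429$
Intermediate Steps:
$H{\left(K,G \right)} = 2 G K$
$Y{\left(X \right)} = - 2 X$ ($Y{\left(X \right)} = - 2 X 1 = - 2 X$)
$\frac{\left(0 - 1\right)^{2}}{-35} Y{\left(16 \right)} = \frac{\left(0 - 1\right)^{2}}{-35} \left(\left(-2\right) 16\right) = \left(-1\right)^{2} \left(- \frac{1}{35}\right) \left(-32\right) = 1 \left(- \frac{1}{35}\right) \left(-32\right) = \left(- \frac{1}{35}\right) \left(-32\right) = \frac{32}{35}$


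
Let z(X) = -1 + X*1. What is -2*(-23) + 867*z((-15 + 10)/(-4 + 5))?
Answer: -5156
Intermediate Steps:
z(X) = -1 + X
-2*(-23) + 867*z((-15 + 10)/(-4 + 5)) = -2*(-23) + 867*(-1 + (-15 + 10)/(-4 + 5)) = 46 + 867*(-1 - 5/1) = 46 + 867*(-1 - 5*1) = 46 + 867*(-1 - 5) = 46 + 867*(-6) = 46 - 5202 = -5156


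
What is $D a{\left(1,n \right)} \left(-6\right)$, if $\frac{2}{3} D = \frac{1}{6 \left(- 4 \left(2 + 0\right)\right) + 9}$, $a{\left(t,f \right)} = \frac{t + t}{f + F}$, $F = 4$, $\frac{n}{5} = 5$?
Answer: $\frac{6}{377} \approx 0.015915$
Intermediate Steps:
$n = 25$ ($n = 5 \cdot 5 = 25$)
$a{\left(t,f \right)} = \frac{2 t}{4 + f}$ ($a{\left(t,f \right)} = \frac{t + t}{f + 4} = \frac{2 t}{4 + f}$)
$D = - \frac{1}{26}$ ($D = \frac{3}{2 \left(6 \left(- 4 \left(2 + 0\right)\right) + 9\right)} = \frac{3}{2 \left(6 \left(\left(-4\right) 2\right) + 9\right)} = \frac{3}{2 \left(6 \left(-8\right) + 9\right)} = \frac{3}{2 \left(-48 + 9\right)} = \frac{3}{2 \left(-39\right)} = \frac{3}{2} \left(- \frac{1}{39}\right) = - \frac{1}{26} \approx -0.038462$)
$D a{\left(1,n \right)} \left(-6\right) = - \frac{2 \cdot 1 \frac{1}{4 + 25}}{26} \left(-6\right) = - \frac{2 \cdot 1 \cdot \frac{1}{29}}{26} \left(-6\right) = \left(- \frac{1}{26}\right) \frac{2}{29} \left(-6\right) = \left(- \frac{1}{377}\right) \left(-6\right) = \frac{6}{377}$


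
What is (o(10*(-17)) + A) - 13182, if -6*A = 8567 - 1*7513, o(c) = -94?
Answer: -40355/3 ≈ -13452.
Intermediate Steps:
A = -527/3 (A = -(8567 - 1*7513)/6 = -(8567 - 7513)/6 = -⅙*1054 = -527/3 ≈ -175.67)
(o(10*(-17)) + A) - 13182 = (-94 - 527/3) - 13182 = -809/3 - 13182 = -40355/3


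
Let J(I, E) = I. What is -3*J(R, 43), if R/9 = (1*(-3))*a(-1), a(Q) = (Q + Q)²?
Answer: 324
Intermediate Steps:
a(Q) = 4*Q² (a(Q) = (2*Q)² = 4*Q²)
R = -108 (R = 9*((1*(-3))*(4*(-1)²)) = 9*(-12) = -108)
-3*J(R, 43) = -3*(-108) = 324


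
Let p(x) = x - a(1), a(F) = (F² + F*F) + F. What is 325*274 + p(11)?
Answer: 89058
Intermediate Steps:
a(F) = F + 2*F² (a(F) = (F² + F²) + F = 2*F² + F = F + 2*F²)
p(x) = -3 + x (p(x) = x - (1 + 2*1) = x - (1 + 2) = x - 3 = -3 + x)
325*274 + p(11) = 325*274 + (-3 + 11) = 89050 + 8 = 89058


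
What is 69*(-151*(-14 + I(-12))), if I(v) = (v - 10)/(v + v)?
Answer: 545261/4 ≈ 1.3632e+5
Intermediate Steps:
I(v) = (-10 + v)/(2*v) (I(v) = (-10 + v)/((2*v)) = (-10 + v)*(1/(2*v)) = (-10 + v)/(2*v))
69*(-151*(-14 + I(-12))) = 69*(-151*(-14 + (½)*(-10 - 12)/(-12))) = 69*(-151*(-14 + (½)*(-1/12)*(-22))) = 69*(-151*(-14 + 11/12)) = 69*(-151*(-157/12)) = 69*(23707/12) = 545261/4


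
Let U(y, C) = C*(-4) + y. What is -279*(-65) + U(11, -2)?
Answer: 18154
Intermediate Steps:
U(y, C) = y - 4*C (U(y, C) = -4*C + y = y - 4*C)
-279*(-65) + U(11, -2) = -279*(-65) + (11 - 4*(-2)) = 18135 + (11 + 8) = 18135 + 19 = 18154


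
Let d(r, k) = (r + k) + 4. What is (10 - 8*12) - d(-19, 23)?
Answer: -94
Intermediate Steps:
d(r, k) = 4 + k + r (d(r, k) = (k + r) + 4 = 4 + k + r)
(10 - 8*12) - d(-19, 23) = (10 - 8*12) - (4 + 23 - 19) = (10 - 96) - 1*8 = -86 - 8 = -94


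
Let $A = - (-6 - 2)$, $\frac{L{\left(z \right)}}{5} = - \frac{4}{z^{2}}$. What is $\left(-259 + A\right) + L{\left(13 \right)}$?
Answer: $- \frac{42439}{169} \approx -251.12$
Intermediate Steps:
$L{\left(z \right)} = - \frac{20}{z^{2}}$ ($L{\left(z \right)} = 5 \left(- \frac{4}{z^{2}}\right) = - \frac{20}{z^{2}}$)
$A = 8$ ($A = \left(-1\right) \left(-8\right) = 8$)
$\left(-259 + A\right) + L{\left(13 \right)} = \left(-259 + 8\right) - \frac{20}{169} = -251 - \frac{20}{169} = - \frac{42439}{169}$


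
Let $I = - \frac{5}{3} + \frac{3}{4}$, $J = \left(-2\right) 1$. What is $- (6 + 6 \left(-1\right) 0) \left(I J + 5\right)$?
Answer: $-41$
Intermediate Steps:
$J = -2$
$I = - \frac{11}{12}$ ($I = \left(-5\right) \frac{1}{3} + 3 \cdot \frac{1}{4} = - \frac{5}{3} + \frac{3}{4} = - \frac{11}{12} \approx -0.91667$)
$- (6 + 6 \left(-1\right) 0) \left(I J + 5\right) = - (6 + 6 \left(-1\right) 0) \left(\left(- \frac{11}{12}\right) \left(-2\right) + 5\right) = - (6 - 0) \left(\frac{11}{6} + 5\right) = - (6 + 0) \frac{41}{6} = \left(-1\right) 6 \cdot \frac{41}{6} = \left(-6\right) \frac{41}{6} = -41$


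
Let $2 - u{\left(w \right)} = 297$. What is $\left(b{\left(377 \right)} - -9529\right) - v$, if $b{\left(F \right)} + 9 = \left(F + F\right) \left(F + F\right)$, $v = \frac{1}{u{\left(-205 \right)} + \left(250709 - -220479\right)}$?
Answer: $\frac{272193106147}{470893} \approx 5.7804 \cdot 10^{5}$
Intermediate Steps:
$u{\left(w \right)} = -295$ ($u{\left(w \right)} = 2 - 297 = -295$)
$v = \frac{1}{470893}$ ($v = \frac{1}{-295 + \left(250709 - -220479\right)} = \frac{1}{-295 + \left(250709 + 220479\right)} = \frac{1}{-295 + 471188} = \frac{1}{470893} \approx 2.1236 \cdot 10^{-6}$)
$b{\left(F \right)} = -9 + 4 F^{2}$ ($b{\left(F \right)} = -9 + \left(F + F\right) \left(F + F\right) = -9 + 2 F 2 F = -9 + 4 F^{2}$)
$\left(b{\left(377 \right)} - -9529\right) - v = \left(\left(-9 + 4 \cdot 377^{2}\right) - -9529\right) - \frac{1}{470893} = \left(\left(-9 + 4 \cdot 142129\right) + 9529\right) - \frac{1}{470893} = \left(\left(-9 + 568516\right) + 9529\right) - \frac{1}{470893} = \left(568507 + 9529\right) - \frac{1}{470893} = 578036 - \frac{1}{470893} = \frac{272193106147}{470893}$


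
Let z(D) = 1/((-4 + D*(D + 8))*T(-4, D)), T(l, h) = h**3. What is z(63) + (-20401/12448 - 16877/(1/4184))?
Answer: -982242042221421573947/13910142615264 ≈ -7.0613e+7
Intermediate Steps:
z(D) = 1/(D**3*(-4 + D*(8 + D))) (z(D) = 1/((-4 + D*(D + 8))*D**3) = 1/((-4 + D*(8 + D))*D**3) = 1/(D**3*(-4 + D*(8 + D))))
z(63) + (-20401/12448 - 16877/(1/4184)) = 1/(63**3*(-4 + 63**2 + 8*63)) + (-20401/12448 - 16877/(1/4184)) = 1/(250047*(-4 + 3969 + 504)) + (-20401*1/12448 - 16877/1/4184) = (1/250047)/4469 + (-20401/12448 - 16877*4184) = (1/250047)*(1/4469) + (-20401/12448 - 70613368) = 1/1117460043 - 878995225265/12448 = -982242042221421573947/13910142615264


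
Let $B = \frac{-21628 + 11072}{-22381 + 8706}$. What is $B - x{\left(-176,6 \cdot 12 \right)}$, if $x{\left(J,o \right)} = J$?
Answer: $\frac{2417356}{13675} \approx 176.77$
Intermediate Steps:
$B = \frac{10556}{13675}$ ($B = - \frac{10556}{-13675} = \left(-10556\right) \left(- \frac{1}{13675}\right) = \frac{10556}{13675} \approx 0.77192$)
$B - x{\left(-176,6 \cdot 12 \right)} = \frac{10556}{13675} - -176 = \frac{10556}{13675} + 176 = \frac{2417356}{13675}$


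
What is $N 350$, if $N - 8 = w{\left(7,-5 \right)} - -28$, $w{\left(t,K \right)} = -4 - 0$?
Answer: $11200$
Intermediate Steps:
$w{\left(t,K \right)} = -4$ ($w{\left(t,K \right)} = -4 + 0 = -4$)
$N = 32$ ($N = 8 - -24 = 8 + \left(-4 + 28\right) = 8 + 24 = 32$)
$N 350 = 32 \cdot 350 = 11200$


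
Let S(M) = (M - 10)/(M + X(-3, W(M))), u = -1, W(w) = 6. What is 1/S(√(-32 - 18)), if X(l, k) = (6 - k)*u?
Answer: √2/(√2 + 2*I) ≈ 0.33333 - 0.4714*I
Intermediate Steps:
X(l, k) = -6 + k (X(l, k) = (6 - k)*(-1) = -6 + k)
S(M) = (-10 + M)/M (S(M) = (M - 10)/(M + (-6 + 6)) = (-10 + M)/(M + 0) = (-10 + M)/M)
1/S(√(-32 - 18)) = 1/((-10 + √(-32 - 18))/(√(-32 - 18))) = 1/((-10 + √(-50))/(√(-50))) = 1/((-10 + 5*I*√2)/((5*I*√2))) = 1/((-I*√2/10)*(-10 + 5*I*√2)) = 1/(-I*√2*(-10 + 5*I*√2)/10) = 5*I*√2/(-10 + 5*I*√2)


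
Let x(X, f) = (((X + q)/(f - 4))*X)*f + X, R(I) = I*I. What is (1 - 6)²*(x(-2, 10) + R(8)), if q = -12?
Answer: 8150/3 ≈ 2716.7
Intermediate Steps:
R(I) = I²
x(X, f) = X + X*f*(-12 + X)/(-4 + f) (x(X, f) = (((X - 12)/(f - 4))*X)*f + X = (((-12 + X)/(-4 + f))*X)*f + X = (X*(-12 + X)/(-4 + f))*f + X = X*f*(-12 + X)/(-4 + f) + X = X + X*f*(-12 + X)/(-4 + f))
(1 - 6)²*(x(-2, 10) + R(8)) = (1 - 6)²*(-2*(-4 - 11*10 - 2*10)/(-4 + 10) + 8²) = (-5)²*(-2*(-4 - 110 - 20)/6 + 64) = 25*(-2*⅙*(-134) + 64) = 25*(134/3 + 64) = 25*(326/3) = 8150/3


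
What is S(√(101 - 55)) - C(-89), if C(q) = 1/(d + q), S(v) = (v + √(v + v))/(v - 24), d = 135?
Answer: -1323/12190 - 12*√46/265 - 12*2^(¾)*23^(¼)/265 - 2^(¼)*23^(¾)/265 ≈ -0.62957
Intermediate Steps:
S(v) = (v + √2*√v)/(-24 + v) (S(v) = (v + √(2*v))/(-24 + v) = (v + √2*√v)/(-24 + v))
C(q) = 1/(135 + q)
S(√(101 - 55)) - C(-89) = (√(101 - 55) + √2*√(√(101 - 55)))/(-24 + √(101 - 55)) - 1/(135 - 89) = (√46 + √2*√(√46))/(-24 + √46) - 1/46 = (√46 + √2*46^(¼))/(-24 + √46) - 1*1/46 = (√46 + 2^(¾)*23^(¼))/(-24 + √46) - 1/46 = -1/46 + (√46 + 2^(¾)*23^(¼))/(-24 + √46)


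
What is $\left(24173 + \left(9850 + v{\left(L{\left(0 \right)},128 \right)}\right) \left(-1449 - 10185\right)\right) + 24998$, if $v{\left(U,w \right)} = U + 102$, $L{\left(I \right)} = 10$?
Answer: $-115848737$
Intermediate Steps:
$v{\left(U,w \right)} = 102 + U$
$\left(24173 + \left(9850 + v{\left(L{\left(0 \right)},128 \right)}\right) \left(-1449 - 10185\right)\right) + 24998 = \left(24173 + \left(9850 + \left(102 + 10\right)\right) \left(-1449 - 10185\right)\right) + 24998 = \left(24173 + \left(9850 + 112\right) \left(-11634\right)\right) + 24998 = \left(24173 + 9962 \left(-11634\right)\right) + 24998 = \left(24173 - 115897908\right) + 24998 = -115873735 + 24998 = -115848737$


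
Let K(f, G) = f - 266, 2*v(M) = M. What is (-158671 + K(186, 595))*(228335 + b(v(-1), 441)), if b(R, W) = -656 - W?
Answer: -36074259738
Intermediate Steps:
v(M) = M/2
K(f, G) = -266 + f
(-158671 + K(186, 595))*(228335 + b(v(-1), 441)) = (-158671 + (-266 + 186))*(228335 + (-656 - 1*441)) = (-158671 - 80)*(228335 + (-656 - 441)) = -158751*(228335 - 1097) = -158751*227238 = -36074259738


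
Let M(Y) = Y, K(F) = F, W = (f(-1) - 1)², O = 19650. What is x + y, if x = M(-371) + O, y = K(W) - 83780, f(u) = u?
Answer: -64497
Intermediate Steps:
W = 4 (W = (-1 - 1)² = (-2)² = 4)
y = -83776 (y = 4 - 83780 = -83776)
x = 19279 (x = -371 + 19650 = 19279)
x + y = 19279 - 83776 = -64497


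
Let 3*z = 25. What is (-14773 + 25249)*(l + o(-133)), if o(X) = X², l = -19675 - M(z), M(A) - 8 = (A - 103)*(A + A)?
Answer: -4360344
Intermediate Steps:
z = 25/3 (z = (⅓)*25 = 25/3 ≈ 8.3333)
M(A) = 8 + 2*A*(-103 + A) (M(A) = 8 + (A - 103)*(A + A) = 8 + (-103 + A)*(2*A) = 8 + 2*A*(-103 + A))
l = -162947/9 (l = -19675 - (8 - 206*25/3 + 2*(25/3)²) = -19675 - (8 - 5150/3 + 2*(625/9)) = -19675 - (8 - 5150/3 + 1250/9) = -19675 - 1*(-14128/9) = -19675 + 14128/9 = -162947/9 ≈ -18105.)
(-14773 + 25249)*(l + o(-133)) = (-14773 + 25249)*(-162947/9 + (-133)²) = 10476*(-162947/9 + 17689) = 10476*(-3746/9) = -4360344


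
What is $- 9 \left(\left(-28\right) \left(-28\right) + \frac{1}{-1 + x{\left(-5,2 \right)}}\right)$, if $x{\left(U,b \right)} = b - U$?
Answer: $- \frac{14115}{2} \approx -7057.5$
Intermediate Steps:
$- 9 \left(\left(-28\right) \left(-28\right) + \frac{1}{-1 + x{\left(-5,2 \right)}}\right) = - 9 \left(\left(-28\right) \left(-28\right) + \frac{1}{-1 + \left(2 - -5\right)}\right) = - 9 \left(784 + \frac{1}{-1 + \left(2 + 5\right)}\right) = - 9 \left(784 + \frac{1}{-1 + 7}\right) = - 9 \left(784 + \frac{1}{6}\right) = \left(-9\right) \frac{4705}{6} = - \frac{14115}{2}$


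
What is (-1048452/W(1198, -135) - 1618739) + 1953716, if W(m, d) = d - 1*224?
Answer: 121305195/359 ≈ 3.3790e+5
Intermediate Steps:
W(m, d) = -224 + d (W(m, d) = d - 224 = -224 + d)
(-1048452/W(1198, -135) - 1618739) + 1953716 = (-1048452/(-224 - 135) - 1618739) + 1953716 = (-1048452/(-359) - 1618739) + 1953716 = (-1048452*(-1/359) - 1618739) + 1953716 = (1048452/359 - 1618739) + 1953716 = -580078849/359 + 1953716 = 121305195/359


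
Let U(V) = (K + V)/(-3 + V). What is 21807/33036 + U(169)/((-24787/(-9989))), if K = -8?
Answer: 3401367889/3236459836 ≈ 1.0510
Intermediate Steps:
U(V) = (-8 + V)/(-3 + V)
21807/33036 + U(169)/((-24787/(-9989))) = 21807/33036 + ((-8 + 169)/(-3 + 169))/((-24787/(-9989))) = 21807*(1/33036) + (161/166)/((-24787*(-1/9989))) = 7269/11012 + ((1/166)*161)/(3541/1427) = 7269/11012 + (161/166)*(1427/3541) = 7269/11012 + 229747/587806 = 3401367889/3236459836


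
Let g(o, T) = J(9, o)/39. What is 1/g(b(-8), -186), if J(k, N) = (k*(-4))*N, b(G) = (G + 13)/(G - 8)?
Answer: 52/15 ≈ 3.4667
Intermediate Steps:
b(G) = (13 + G)/(-8 + G)
J(k, N) = -4*N*k (J(k, N) = (-4*k)*N = -4*N*k)
g(o, T) = -12*o/13 (g(o, T) = -4*o*9/39 = -36*o*(1/39) = -12*o/13)
1/g(b(-8), -186) = 1/(-12*(13 - 8)/(13*(-8 - 8))) = 1/(-12*5/(13*(-16))) = 1/(-(-3)*5/52) = 1/(-12/13*(-5/16)) = 1/(15/52) = 52/15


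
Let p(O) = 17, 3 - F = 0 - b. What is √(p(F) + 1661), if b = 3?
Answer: √1678 ≈ 40.963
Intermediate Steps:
F = 6 (F = 3 - (0 - 1*3) = 3 - (0 - 3) = 3 - 1*(-3) = 3 + 3 = 6)
√(p(F) + 1661) = √(17 + 1661) = √1678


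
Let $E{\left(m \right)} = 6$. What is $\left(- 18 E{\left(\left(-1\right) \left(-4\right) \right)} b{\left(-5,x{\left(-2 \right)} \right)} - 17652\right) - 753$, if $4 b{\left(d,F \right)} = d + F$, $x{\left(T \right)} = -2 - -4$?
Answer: $-18324$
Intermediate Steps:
$x{\left(T \right)} = 2$ ($x{\left(T \right)} = -2 + 4 = 2$)
$b{\left(d,F \right)} = \frac{F}{4} + \frac{d}{4}$ ($b{\left(d,F \right)} = \frac{d + F}{4} = \frac{F + d}{4} = \frac{F}{4} + \frac{d}{4}$)
$\left(- 18 E{\left(\left(-1\right) \left(-4\right) \right)} b{\left(-5,x{\left(-2 \right)} \right)} - 17652\right) - 753 = \left(\left(-18\right) 6 \left(\frac{1}{4} \cdot 2 + \frac{1}{4} \left(-5\right)\right) - 17652\right) - 753 = \left(- 108 \left(\frac{1}{2} - \frac{5}{4}\right) - 17652\right) - 753 = \left(\left(-108\right) \left(- \frac{3}{4}\right) - 17652\right) - 753 = \left(81 - 17652\right) - 753 = -17571 - 753 = -18324$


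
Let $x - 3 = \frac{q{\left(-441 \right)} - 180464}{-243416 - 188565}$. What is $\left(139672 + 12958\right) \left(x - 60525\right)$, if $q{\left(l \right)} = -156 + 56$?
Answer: $- \frac{3990385204052340}{431981} \approx -9.2374 \cdot 10^{9}$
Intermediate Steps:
$q{\left(l \right)} = -100$
$x = \frac{1476507}{431981}$ ($x = 3 + \frac{-100 - 180464}{-243416 - 188565} = 3 - \frac{180564}{-431981} = 3 - - \frac{180564}{431981} = 3 + \frac{180564}{431981} = \frac{1476507}{431981} \approx 3.418$)
$\left(139672 + 12958\right) \left(x - 60525\right) = \left(139672 + 12958\right) \left(\frac{1476507}{431981} - 60525\right) = 152630 \left(- \frac{26144173518}{431981}\right) = - \frac{3990385204052340}{431981}$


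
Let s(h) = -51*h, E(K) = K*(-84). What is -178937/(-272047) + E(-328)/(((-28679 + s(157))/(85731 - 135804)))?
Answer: 187662839362847/4990158121 ≈ 37607.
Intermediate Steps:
E(K) = -84*K
-178937/(-272047) + E(-328)/(((-28679 + s(157))/(85731 - 135804))) = -178937/(-272047) + (-84*(-328))/(((-28679 - 51*157)/(85731 - 135804))) = -178937*(-1/272047) + 27552/(((-28679 - 8007)/(-50073))) = 178937/272047 + 27552/((-36686*(-1/50073))) = 178937/272047 + 27552/(36686/50073) = 178937/272047 + 27552*(50073/36686) = 178937/272047 + 689805648/18343 = 187662839362847/4990158121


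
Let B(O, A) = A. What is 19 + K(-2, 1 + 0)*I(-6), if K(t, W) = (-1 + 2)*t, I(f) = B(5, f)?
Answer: 31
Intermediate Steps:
I(f) = f
K(t, W) = t (K(t, W) = 1*t = t)
19 + K(-2, 1 + 0)*I(-6) = 19 - 2*(-6) = 19 + 12 = 31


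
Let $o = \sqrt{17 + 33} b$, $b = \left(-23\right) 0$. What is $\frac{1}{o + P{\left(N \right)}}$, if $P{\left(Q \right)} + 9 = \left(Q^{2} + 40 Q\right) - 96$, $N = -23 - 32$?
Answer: $\frac{1}{720} \approx 0.0013889$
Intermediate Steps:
$b = 0$
$o = 0$ ($o = \sqrt{17 + 33} \cdot 0 = \sqrt{50} \cdot 0 = 5 \sqrt{2} \cdot 0 = 0$)
$N = -55$
$P{\left(Q \right)} = -105 + Q^{2} + 40 Q$ ($P{\left(Q \right)} = -9 - \left(96 - Q^{2} - 40 Q\right) = -9 + \left(-96 + Q^{2} + 40 Q\right) = -105 + Q^{2} + 40 Q$)
$\frac{1}{o + P{\left(N \right)}} = \frac{1}{0 + \left(-105 + \left(-55\right)^{2} + 40 \left(-55\right)\right)} = \frac{1}{0 - -720} = \frac{1}{0 + 720} = \frac{1}{720}$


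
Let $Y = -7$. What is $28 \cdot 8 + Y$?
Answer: $217$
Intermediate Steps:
$28 \cdot 8 + Y = 28 \cdot 8 - 7 = 224 - 7 = 217$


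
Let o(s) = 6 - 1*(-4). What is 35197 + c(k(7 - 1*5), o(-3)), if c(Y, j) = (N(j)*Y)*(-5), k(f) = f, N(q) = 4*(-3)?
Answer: 35317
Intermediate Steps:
N(q) = -12
o(s) = 10 (o(s) = 6 + 4 = 10)
c(Y, j) = 60*Y (c(Y, j) = -12*Y*(-5) = 60*Y)
35197 + c(k(7 - 1*5), o(-3)) = 35197 + 60*(7 - 1*5) = 35197 + 60*(7 - 5) = 35197 + 60*2 = 35197 + 120 = 35317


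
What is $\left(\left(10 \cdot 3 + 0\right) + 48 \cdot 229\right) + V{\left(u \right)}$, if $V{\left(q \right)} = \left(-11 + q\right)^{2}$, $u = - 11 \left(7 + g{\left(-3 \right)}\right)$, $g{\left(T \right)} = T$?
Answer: $14047$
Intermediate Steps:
$u = -44$ ($u = - 11 \left(7 - 3\right) = \left(-11\right) 4 = -44$)
$\left(\left(10 \cdot 3 + 0\right) + 48 \cdot 229\right) + V{\left(u \right)} = \left(\left(10 \cdot 3 + 0\right) + 48 \cdot 229\right) + \left(-11 - 44\right)^{2} = \left(\left(30 + 0\right) + 10992\right) + \left(-55\right)^{2} = \left(30 + 10992\right) + 3025 = 11022 + 3025 = 14047$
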